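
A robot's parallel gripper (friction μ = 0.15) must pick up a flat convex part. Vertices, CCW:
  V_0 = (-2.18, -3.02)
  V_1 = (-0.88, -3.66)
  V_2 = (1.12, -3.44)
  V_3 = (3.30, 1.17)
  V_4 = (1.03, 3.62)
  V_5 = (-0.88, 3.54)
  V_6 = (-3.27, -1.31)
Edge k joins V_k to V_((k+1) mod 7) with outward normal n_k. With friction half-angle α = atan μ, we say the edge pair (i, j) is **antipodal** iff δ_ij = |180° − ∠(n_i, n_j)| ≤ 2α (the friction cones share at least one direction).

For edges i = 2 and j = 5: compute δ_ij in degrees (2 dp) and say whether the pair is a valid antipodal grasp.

α = atan 0.15 = 8.53°;  2α = 17.06°
edge 2: e_2 = (+2.18, +4.61);  n_2 = (+0.9040, -0.4275)
edge 5: e_5 = (-2.39, -4.85);  n_5 = (-0.8970, +0.4420)
∠(n_2, n_5) = 179.08°
δ = |180° − 179.08°| = 0.92°
0.92° ≤ 2α = 17.06°  →  valid

δ = 0.92°, valid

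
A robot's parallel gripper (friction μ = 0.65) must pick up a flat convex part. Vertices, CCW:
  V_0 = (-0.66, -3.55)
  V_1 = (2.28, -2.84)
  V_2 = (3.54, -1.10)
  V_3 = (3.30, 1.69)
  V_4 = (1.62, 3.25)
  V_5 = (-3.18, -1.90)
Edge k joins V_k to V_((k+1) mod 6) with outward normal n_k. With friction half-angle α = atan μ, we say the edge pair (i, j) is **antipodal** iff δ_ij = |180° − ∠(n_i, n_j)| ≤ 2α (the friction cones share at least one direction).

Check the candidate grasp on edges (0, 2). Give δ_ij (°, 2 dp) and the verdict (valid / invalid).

δ = 98.66°, invalid

α = atan 0.65 = 33.02°;  2α = 66.05°
edge 0: e_0 = (+2.94, +0.71);  n_0 = (+0.2347, -0.9721)
edge 2: e_2 = (-0.24, +2.79);  n_2 = (+0.9963, +0.0857)
∠(n_0, n_2) = 81.34°
δ = |180° − 81.34°| = 98.66°
98.66° > 2α = 66.05°  →  invalid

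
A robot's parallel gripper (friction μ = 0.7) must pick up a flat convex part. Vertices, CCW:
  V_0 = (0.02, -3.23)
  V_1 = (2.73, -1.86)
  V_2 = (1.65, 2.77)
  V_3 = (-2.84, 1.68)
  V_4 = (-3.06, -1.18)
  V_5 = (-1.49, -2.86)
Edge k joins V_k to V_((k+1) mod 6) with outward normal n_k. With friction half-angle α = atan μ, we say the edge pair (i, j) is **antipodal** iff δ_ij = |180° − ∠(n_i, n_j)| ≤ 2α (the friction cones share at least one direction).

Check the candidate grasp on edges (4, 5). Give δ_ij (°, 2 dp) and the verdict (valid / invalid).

δ = 146.83°, invalid

α = atan 0.7 = 34.99°;  2α = 69.98°
edge 4: e_4 = (+1.57, -1.68);  n_4 = (-0.7306, -0.6828)
edge 5: e_5 = (+1.51, -0.37);  n_5 = (-0.2380, -0.9713)
∠(n_4, n_5) = 33.17°
δ = |180° − 33.17°| = 146.83°
146.83° > 2α = 69.98°  →  invalid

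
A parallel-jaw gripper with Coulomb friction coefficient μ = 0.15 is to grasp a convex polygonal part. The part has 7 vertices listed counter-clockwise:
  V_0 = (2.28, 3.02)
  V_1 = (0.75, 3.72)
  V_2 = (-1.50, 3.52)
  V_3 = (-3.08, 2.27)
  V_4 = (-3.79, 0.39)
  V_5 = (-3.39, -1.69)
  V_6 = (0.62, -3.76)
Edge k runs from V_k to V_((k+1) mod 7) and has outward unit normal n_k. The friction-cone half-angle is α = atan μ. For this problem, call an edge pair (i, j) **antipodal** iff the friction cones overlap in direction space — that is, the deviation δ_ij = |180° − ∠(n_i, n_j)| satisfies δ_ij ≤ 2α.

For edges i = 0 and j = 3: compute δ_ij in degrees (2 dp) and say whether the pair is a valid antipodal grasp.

δ = 86.10°, invalid

α = atan 0.15 = 8.53°;  2α = 17.06°
edge 0: e_0 = (-1.53, +0.70);  n_0 = (+0.4160, +0.9093)
edge 3: e_3 = (-0.71, -1.88);  n_3 = (-0.9355, +0.3533)
∠(n_0, n_3) = 93.90°
δ = |180° − 93.90°| = 86.10°
86.10° > 2α = 17.06°  →  invalid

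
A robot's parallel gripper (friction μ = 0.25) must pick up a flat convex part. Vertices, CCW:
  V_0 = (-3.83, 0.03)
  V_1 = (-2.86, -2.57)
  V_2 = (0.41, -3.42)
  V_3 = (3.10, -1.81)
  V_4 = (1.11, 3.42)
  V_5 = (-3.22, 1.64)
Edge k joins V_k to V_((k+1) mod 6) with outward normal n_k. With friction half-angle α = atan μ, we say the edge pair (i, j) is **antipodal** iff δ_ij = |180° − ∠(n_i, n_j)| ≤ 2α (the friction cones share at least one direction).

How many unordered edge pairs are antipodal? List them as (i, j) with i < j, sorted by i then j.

α = atan 0.25 = 14.04°;  2α = 28.07°
n_0 = (-0.9369, -0.3495)
n_1 = (-0.2516, -0.9678)
n_2 = (+0.5136, -0.8581)
n_3 = (+0.9346, +0.3556)
n_4 = (-0.3802, +0.9249)
n_5 = (-0.9351, +0.3543)
  (0,1): δ = 125.03°  ·
  (0,2): δ = 79.56°  ·
  (0,3): δ = 0.37°  ✓
  (0,4): δ = 91.89°  ·
  (0,5): δ = 138.79°  ·
  (1,2): δ = 134.53°  ·
  (1,3): δ = 54.60°  ·
  (1,4): δ = 36.92°  ·
  (1,5): δ = 83.82°  ·
  (2,3): δ = 100.07°  ·
  (2,4): δ = 8.55°  ✓
  (2,5): δ = 38.35°  ·
  (3,4): δ = 88.48°  ·
  (3,5): δ = 41.58°  ·
  (4,5): δ = 133.10°  ·
antipodal pairs: 2

count = 2; pairs: (0,3), (2,4)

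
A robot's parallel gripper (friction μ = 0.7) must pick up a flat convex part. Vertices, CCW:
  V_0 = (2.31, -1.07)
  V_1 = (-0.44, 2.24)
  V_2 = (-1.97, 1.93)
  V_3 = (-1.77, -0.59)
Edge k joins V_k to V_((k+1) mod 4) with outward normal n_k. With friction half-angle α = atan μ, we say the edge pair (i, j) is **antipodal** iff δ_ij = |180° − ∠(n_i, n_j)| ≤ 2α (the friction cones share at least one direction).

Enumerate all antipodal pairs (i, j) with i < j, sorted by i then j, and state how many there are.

count = 3; pairs: (0,2), (0,3), (1,3)

α = atan 0.7 = 34.99°;  2α = 69.98°
n_0 = (+0.7692, +0.6390)
n_1 = (-0.1986, +0.9801)
n_2 = (-0.9969, -0.0791)
n_3 = (-0.1168, -0.9932)
  (0,1): δ = 118.27°  ·
  (0,2): δ = 35.18°  ✓
  (0,3): δ = 43.57°  ✓
  (1,2): δ = 96.92°  ·
  (1,3): δ = 18.16°  ✓
  (2,3): δ = 101.25°  ·
antipodal pairs: 3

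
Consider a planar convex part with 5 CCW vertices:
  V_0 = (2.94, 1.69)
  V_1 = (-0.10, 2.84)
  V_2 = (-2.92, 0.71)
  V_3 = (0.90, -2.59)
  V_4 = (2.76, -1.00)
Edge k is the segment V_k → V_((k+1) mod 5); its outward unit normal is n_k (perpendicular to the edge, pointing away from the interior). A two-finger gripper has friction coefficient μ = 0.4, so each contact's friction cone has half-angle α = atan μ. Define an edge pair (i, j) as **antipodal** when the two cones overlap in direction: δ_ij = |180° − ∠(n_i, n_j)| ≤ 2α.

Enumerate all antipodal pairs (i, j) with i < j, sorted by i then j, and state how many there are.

α = atan 0.4 = 21.80°;  2α = 43.60°
n_0 = (+0.3538, +0.9353)
n_1 = (-0.6027, +0.7980)
n_2 = (-0.6537, -0.7567)
n_3 = (+0.6498, -0.7601)
n_4 = (+0.9978, -0.0668)
  (0,1): δ = 122.21°  ·
  (0,2): δ = 20.10°  ✓
  (0,3): δ = 61.25°  ·
  (0,4): δ = 106.89°  ·
  (1,2): δ = 77.89°  ·
  (1,3): δ = 3.46°  ✓
  (1,4): δ = 49.11°  ·
  (2,3): δ = 98.65°  ·
  (2,4): δ = 53.01°  ·
  (3,4): δ = 134.35°  ·
antipodal pairs: 2

count = 2; pairs: (0,2), (1,3)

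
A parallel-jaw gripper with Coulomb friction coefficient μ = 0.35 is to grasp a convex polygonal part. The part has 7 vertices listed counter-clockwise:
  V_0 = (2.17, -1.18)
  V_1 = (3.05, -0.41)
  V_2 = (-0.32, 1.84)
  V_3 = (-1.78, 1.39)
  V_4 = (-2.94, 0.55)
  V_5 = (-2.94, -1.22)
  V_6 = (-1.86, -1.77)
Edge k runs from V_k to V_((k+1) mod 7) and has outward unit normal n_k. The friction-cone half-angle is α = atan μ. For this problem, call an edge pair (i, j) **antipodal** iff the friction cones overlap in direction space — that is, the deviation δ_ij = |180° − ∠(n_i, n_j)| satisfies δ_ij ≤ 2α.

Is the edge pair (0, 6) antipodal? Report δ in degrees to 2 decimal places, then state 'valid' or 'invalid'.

δ = 147.14°, invalid

α = atan 0.35 = 19.29°;  2α = 38.58°
edge 0: e_0 = (+0.88, +0.77);  n_0 = (+0.6585, -0.7526)
edge 6: e_6 = (+4.03, +0.59);  n_6 = (+0.1449, -0.9895)
∠(n_0, n_6) = 32.86°
δ = |180° − 32.86°| = 147.14°
147.14° > 2α = 38.58°  →  invalid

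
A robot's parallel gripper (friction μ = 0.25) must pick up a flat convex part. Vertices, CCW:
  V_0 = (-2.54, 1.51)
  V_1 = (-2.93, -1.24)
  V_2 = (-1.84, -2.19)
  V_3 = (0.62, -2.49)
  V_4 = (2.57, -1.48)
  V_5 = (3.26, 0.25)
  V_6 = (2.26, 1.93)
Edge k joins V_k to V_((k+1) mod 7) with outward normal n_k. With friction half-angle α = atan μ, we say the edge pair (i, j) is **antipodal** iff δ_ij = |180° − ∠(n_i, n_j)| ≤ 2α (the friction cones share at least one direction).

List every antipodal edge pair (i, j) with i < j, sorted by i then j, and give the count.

count = 4; pairs: (0,4), (1,5), (2,6), (3,6)

α = atan 0.25 = 14.04°;  2α = 28.07°
n_0 = (-0.9901, +0.1404)
n_1 = (-0.6570, -0.7539)
n_2 = (-0.1211, -0.9926)
n_3 = (+0.4599, -0.8880)
n_4 = (+0.9288, -0.3705)
n_5 = (+0.8593, +0.5115)
n_6 = (-0.0872, +0.9962)
  (0,1): δ = 123.00°  ·
  (0,2): δ = 88.88°  ·
  (0,3): δ = 54.55°  ·
  (0,4): δ = 13.67°  ✓
  (0,5): δ = 38.83°  ·
  (0,6): δ = 103.07°  ·
  (1,2): δ = 145.88°  ·
  (1,3): δ = 111.54°  ·
  (1,4): δ = 70.67°  ·
  (1,5): δ = 18.16°  ✓
  (1,6): δ = 46.07°  ·
  (2,3): δ = 145.67°  ·
  (2,4): δ = 104.79°  ·
  (2,5): δ = 52.28°  ·
  (2,6): δ = 11.95°  ✓
  (3,4): δ = 139.13°  ·
  (3,5): δ = 86.62°  ·
  (3,6): δ = 22.38°  ✓
  (4,5): δ = 127.49°  ·
  (4,6): δ = 63.26°  ·
  (5,6): δ = 115.76°  ·
antipodal pairs: 4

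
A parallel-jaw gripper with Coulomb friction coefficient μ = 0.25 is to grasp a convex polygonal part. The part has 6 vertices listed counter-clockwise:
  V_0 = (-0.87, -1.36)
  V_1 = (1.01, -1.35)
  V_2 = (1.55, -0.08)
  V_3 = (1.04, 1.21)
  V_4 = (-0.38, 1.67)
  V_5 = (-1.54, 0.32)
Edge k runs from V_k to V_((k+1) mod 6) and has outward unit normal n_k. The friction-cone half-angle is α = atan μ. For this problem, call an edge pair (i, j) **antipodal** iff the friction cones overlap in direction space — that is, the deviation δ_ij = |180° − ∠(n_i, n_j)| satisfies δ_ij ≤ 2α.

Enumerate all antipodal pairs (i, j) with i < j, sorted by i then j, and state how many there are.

count = 3; pairs: (0,3), (1,4), (2,5)

α = atan 0.25 = 14.04°;  2α = 28.07°
n_0 = (+0.0053, -1.0000)
n_1 = (+0.9203, -0.3913)
n_2 = (+0.9300, +0.3677)
n_3 = (+0.3082, +0.9513)
n_4 = (-0.7585, +0.6517)
n_5 = (-0.9289, -0.3704)
  (0,1): δ = 113.34°  ·
  (0,2): δ = 68.73°  ·
  (0,3): δ = 18.25°  ✓
  (0,4): δ = 49.02°  ·
  (0,5): δ = 111.44°  ·
  (1,2): δ = 135.39°  ·
  (1,3): δ = 84.91°  ·
  (1,4): δ = 17.64°  ✓
  (1,5): δ = 44.78°  ·
  (2,3): δ = 129.52°  ·
  (2,4): δ = 62.24°  ·
  (2,5): δ = 0.17°  ✓
  (3,4): δ = 112.72°  ·
  (3,5): δ = 50.31°  ·
  (4,5): δ = 117.59°  ·
antipodal pairs: 3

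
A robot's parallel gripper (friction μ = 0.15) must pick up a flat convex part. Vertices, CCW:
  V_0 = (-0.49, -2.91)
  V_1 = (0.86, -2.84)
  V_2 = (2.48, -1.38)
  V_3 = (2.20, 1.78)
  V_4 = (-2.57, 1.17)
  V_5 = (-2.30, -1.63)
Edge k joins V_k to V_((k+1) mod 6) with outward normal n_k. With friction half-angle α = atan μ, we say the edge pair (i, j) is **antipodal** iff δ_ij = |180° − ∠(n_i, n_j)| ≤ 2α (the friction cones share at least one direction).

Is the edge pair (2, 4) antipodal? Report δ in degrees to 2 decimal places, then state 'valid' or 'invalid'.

δ = 0.44°, valid

α = atan 0.15 = 8.53°;  2α = 17.06°
edge 2: e_2 = (-0.28, +3.16);  n_2 = (+0.9961, +0.0883)
edge 4: e_4 = (+0.27, -2.80);  n_4 = (-0.9954, -0.0960)
∠(n_2, n_4) = 179.56°
δ = |180° − 179.56°| = 0.44°
0.44° ≤ 2α = 17.06°  →  valid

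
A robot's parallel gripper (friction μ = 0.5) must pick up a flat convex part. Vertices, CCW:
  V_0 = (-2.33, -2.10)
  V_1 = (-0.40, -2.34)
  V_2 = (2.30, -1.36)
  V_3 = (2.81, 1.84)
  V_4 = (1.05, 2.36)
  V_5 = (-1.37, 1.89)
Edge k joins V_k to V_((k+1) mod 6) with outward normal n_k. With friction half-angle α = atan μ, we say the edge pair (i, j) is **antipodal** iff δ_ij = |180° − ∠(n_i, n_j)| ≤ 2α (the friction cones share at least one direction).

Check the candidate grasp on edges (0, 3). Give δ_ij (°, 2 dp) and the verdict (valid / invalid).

α = atan 0.5 = 26.57°;  2α = 53.13°
edge 0: e_0 = (+1.93, -0.24);  n_0 = (-0.1234, -0.9924)
edge 3: e_3 = (-1.76, +0.52);  n_3 = (+0.2833, +0.9590)
∠(n_0, n_3) = 170.63°
δ = |180° − 170.63°| = 9.37°
9.37° ≤ 2α = 53.13°  →  valid

δ = 9.37°, valid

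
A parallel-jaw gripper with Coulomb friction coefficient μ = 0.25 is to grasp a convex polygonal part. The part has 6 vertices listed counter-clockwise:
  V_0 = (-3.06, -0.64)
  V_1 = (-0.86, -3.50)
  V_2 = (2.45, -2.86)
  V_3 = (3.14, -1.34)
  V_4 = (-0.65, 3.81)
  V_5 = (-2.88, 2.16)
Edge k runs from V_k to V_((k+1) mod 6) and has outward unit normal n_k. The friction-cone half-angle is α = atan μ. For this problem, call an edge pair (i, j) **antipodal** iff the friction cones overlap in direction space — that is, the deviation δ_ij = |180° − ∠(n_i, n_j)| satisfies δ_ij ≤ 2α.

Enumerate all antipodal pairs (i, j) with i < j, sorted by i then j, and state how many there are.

count = 3; pairs: (0,3), (1,4), (2,5)

α = atan 0.25 = 14.04°;  2α = 28.07°
n_0 = (-0.7926, -0.6097)
n_1 = (+0.1898, -0.9818)
n_2 = (+0.9106, -0.4134)
n_3 = (+0.8054, +0.5927)
n_4 = (-0.5948, +0.8039)
n_5 = (-0.9979, +0.0642)
  (0,1): δ = 116.63°  ·
  (0,2): δ = 61.98°  ·
  (0,3): δ = 1.22°  ✓
  (0,4): δ = 88.93°  ·
  (0,5): δ = 138.75°  ·
  (1,2): δ = 125.36°  ·
  (1,3): δ = 64.59°  ·
  (1,4): δ = 25.55°  ✓
  (1,5): δ = 75.38°  ·
  (2,3): δ = 119.23°  ·
  (2,4): δ = 29.09°  ·
  (2,5): δ = 20.74°  ✓
  (3,4): δ = 89.85°  ·
  (3,5): δ = 40.03°  ·
  (4,5): δ = 130.18°  ·
antipodal pairs: 3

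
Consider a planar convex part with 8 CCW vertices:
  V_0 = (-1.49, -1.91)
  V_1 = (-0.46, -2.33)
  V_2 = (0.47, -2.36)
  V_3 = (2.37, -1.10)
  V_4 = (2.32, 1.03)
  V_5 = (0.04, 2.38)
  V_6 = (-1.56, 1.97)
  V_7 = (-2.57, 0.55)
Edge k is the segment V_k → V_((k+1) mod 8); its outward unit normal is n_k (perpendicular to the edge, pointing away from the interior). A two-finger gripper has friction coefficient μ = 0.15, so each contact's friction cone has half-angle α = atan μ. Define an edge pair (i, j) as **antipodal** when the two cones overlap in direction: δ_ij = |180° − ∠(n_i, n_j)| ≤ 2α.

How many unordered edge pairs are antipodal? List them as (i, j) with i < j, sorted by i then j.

count = 2; pairs: (0,4), (1,5)

α = atan 0.15 = 8.53°;  2α = 17.06°
n_0 = (-0.3776, -0.9260)
n_1 = (-0.0322, -0.9995)
n_2 = (+0.5527, -0.8334)
n_3 = (+0.9997, +0.0235)
n_4 = (+0.5095, +0.8605)
n_5 = (-0.2482, +0.9687)
n_6 = (-0.8149, +0.5796)
n_7 = (-0.9156, -0.4020)
  (0,1): δ = 159.66°  ·
  (0,2): δ = 124.27°  ·
  (0,3): δ = 66.47°  ·
  (0,4): δ = 8.45°  ✓
  (0,5): δ = 36.56°  ·
  (0,6): δ = 76.76°  ·
  (0,7): δ = 135.89°  ·
  (1,2): δ = 144.60°  ·
  (1,3): δ = 86.81°  ·
  (1,4): δ = 28.78°  ·
  (1,5): δ = 16.22°  ✓
  (1,6): δ = 56.42°  ·
  (1,7): δ = 115.55°  ·
  (2,3): δ = 122.21°  ·
  (2,4): δ = 64.18°  ·
  (2,5): δ = 19.18°  ·
  (2,6): δ = 21.03°  ·
  (2,7): δ = 80.15°  ·
  (3,4): δ = 121.97°  ·
  (3,5): δ = 76.97°  ·
  (3,6): δ = 36.77°  ·
  (3,7): δ = 22.36°  ·
  (4,5): δ = 135.00°  ·
  (4,6): δ = 94.79°  ·
  (4,7): δ = 35.67°  ·
  (5,6): δ = 139.80°  ·
  (5,7): δ = 80.67°  ·
  (6,7): δ = 120.87°  ·
antipodal pairs: 2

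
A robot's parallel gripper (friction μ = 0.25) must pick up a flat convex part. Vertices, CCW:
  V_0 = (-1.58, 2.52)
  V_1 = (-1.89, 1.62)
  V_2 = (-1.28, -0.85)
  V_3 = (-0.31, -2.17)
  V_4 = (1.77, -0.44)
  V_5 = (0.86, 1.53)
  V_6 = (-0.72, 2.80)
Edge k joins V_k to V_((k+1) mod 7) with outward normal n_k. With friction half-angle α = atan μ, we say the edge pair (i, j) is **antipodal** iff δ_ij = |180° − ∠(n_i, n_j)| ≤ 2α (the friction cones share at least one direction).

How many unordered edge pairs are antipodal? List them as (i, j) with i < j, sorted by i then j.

count = 4; pairs: (1,4), (2,4), (2,5), (3,6)

α = atan 0.25 = 14.04°;  2α = 28.07°
n_0 = (-0.9455, +0.3257)
n_1 = (-0.9708, -0.2398)
n_2 = (-0.8058, -0.5922)
n_3 = (+0.6395, -0.7688)
n_4 = (+0.9078, +0.4194)
n_5 = (+0.6265, +0.7794)
n_6 = (-0.3096, +0.9509)
  (0,1): δ = 147.12°  ·
  (0,2): δ = 124.68°  ·
  (0,3): δ = 31.24°  ·
  (0,4): δ = 43.80°  ·
  (0,5): δ = 70.21°  ·
  (0,6): δ = 127.04°  ·
  (1,2): δ = 157.56°  ·
  (1,3): δ = 64.12°  ·
  (1,4): δ = 10.92°  ✓
  (1,5): δ = 37.34°  ·
  (1,6): δ = 94.16°  ·
  (2,3): δ = 86.56°  ·
  (2,4): δ = 11.52°  ✓
  (2,5): δ = 14.90°  ✓
  (2,6): δ = 71.72°  ·
  (3,4): δ = 104.96°  ·
  (3,5): δ = 78.54°  ·
  (3,6): δ = 21.72°  ✓
  (4,5): δ = 153.59°  ·
  (4,6): δ = 96.76°  ·
  (5,6): δ = 123.17°  ·
antipodal pairs: 4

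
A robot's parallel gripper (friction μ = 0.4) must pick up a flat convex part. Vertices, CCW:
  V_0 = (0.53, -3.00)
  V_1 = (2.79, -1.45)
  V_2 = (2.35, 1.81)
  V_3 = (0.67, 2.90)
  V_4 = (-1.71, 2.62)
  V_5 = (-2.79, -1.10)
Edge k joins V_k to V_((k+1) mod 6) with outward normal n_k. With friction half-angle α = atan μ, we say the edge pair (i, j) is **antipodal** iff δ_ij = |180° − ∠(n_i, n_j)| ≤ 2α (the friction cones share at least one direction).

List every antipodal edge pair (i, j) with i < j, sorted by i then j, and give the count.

count = 5; pairs: (0,3), (0,4), (1,4), (2,5), (3,5)

α = atan 0.4 = 21.80°;  2α = 43.60°
n_0 = (+0.5656, -0.8247)
n_1 = (+0.9910, +0.1338)
n_2 = (+0.5443, +0.8389)
n_3 = (-0.1168, +0.9932)
n_4 = (-0.9603, +0.2788)
n_5 = (-0.4967, -0.8679)
  (0,1): δ = 116.76°  ·
  (0,2): δ = 67.42°  ·
  (0,3): δ = 27.73°  ✓
  (0,4): δ = 39.37°  ✓
  (0,5): δ = 115.77°  ·
  (1,2): δ = 130.66°  ·
  (1,3): δ = 90.98°  ·
  (1,4): δ = 23.88°  ✓
  (1,5): δ = 52.53°  ·
  (2,3): δ = 140.31°  ·
  (2,4): δ = 73.21°  ·
  (2,5): δ = 3.19°  ✓
  (3,4): δ = 112.90°  ·
  (3,5): δ = 36.49°  ✓
  (4,5): δ = 103.59°  ·
antipodal pairs: 5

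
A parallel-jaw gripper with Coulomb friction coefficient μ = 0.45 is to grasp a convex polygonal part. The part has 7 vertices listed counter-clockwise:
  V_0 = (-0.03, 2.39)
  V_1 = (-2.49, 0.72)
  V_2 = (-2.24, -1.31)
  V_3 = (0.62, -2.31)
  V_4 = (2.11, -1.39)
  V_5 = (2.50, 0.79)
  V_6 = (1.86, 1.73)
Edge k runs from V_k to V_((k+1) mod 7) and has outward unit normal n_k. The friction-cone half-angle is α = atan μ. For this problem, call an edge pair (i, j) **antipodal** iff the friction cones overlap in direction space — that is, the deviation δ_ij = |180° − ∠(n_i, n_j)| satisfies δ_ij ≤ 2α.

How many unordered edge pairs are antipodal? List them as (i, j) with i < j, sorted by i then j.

α = atan 0.45 = 24.23°;  2α = 48.46°
n_0 = (-0.5617, +0.8274)
n_1 = (-0.9925, -0.1222)
n_2 = (-0.3301, -0.9440)
n_3 = (+0.5254, -0.8509)
n_4 = (+0.9844, -0.1761)
n_5 = (+0.8266, +0.5628)
n_6 = (+0.3297, +0.9441)
  (0,1): δ = 117.15°  ·
  (0,2): δ = 53.44°  ·
  (0,3): δ = 2.48°  ✓
  (0,4): δ = 45.69°  ✓
  (0,5): δ = 90.08°  ·
  (0,6): δ = 126.58°  ·
  (1,2): δ = 116.29°  ·
  (1,3): δ = 65.33°  ·
  (1,4): δ = 17.16°  ✓
  (1,5): δ = 27.23°  ✓
  (1,6): δ = 63.73°  ·
  (2,3): δ = 129.03°  ·
  (2,4): δ = 80.87°  ·
  (2,5): δ = 36.48°  ✓
  (2,6): δ = 0.02°  ✓
  (3,4): δ = 131.84°  ·
  (3,5): δ = 87.44°  ·
  (3,6): δ = 50.94°  ·
  (4,5): δ = 135.61°  ·
  (4,6): δ = 99.11°  ·
  (5,6): δ = 143.50°  ·
antipodal pairs: 6

count = 6; pairs: (0,3), (0,4), (1,4), (1,5), (2,5), (2,6)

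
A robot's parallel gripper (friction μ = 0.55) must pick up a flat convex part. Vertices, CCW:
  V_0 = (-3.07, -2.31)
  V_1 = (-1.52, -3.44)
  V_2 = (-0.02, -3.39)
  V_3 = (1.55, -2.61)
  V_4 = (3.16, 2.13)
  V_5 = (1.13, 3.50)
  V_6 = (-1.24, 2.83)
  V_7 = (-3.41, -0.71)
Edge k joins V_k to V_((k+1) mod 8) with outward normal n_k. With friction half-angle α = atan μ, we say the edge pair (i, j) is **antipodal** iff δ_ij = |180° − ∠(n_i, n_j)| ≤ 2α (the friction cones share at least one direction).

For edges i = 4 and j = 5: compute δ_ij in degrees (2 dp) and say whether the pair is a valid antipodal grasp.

δ = 130.20°, invalid

α = atan 0.55 = 28.81°;  2α = 57.62°
edge 4: e_4 = (-2.03, +1.37);  n_4 = (+0.5594, +0.8289)
edge 5: e_5 = (-2.37, -0.67);  n_5 = (-0.2720, +0.9623)
∠(n_4, n_5) = 49.80°
δ = |180° − 49.80°| = 130.20°
130.20° > 2α = 57.62°  →  invalid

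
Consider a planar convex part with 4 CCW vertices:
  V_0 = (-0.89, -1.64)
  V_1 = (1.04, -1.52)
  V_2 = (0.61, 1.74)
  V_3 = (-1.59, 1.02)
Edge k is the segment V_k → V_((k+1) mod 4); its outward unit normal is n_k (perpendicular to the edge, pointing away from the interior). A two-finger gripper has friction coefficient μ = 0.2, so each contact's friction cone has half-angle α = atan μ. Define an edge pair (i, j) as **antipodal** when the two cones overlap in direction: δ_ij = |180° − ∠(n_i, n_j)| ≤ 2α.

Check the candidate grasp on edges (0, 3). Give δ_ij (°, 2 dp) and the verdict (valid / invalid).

δ = 101.19°, invalid

α = atan 0.2 = 11.31°;  2α = 22.62°
edge 0: e_0 = (+1.93, +0.12);  n_0 = (+0.0621, -0.9981)
edge 3: e_3 = (+0.70, -2.66);  n_3 = (-0.9671, -0.2545)
∠(n_0, n_3) = 78.81°
δ = |180° − 78.81°| = 101.19°
101.19° > 2α = 22.62°  →  invalid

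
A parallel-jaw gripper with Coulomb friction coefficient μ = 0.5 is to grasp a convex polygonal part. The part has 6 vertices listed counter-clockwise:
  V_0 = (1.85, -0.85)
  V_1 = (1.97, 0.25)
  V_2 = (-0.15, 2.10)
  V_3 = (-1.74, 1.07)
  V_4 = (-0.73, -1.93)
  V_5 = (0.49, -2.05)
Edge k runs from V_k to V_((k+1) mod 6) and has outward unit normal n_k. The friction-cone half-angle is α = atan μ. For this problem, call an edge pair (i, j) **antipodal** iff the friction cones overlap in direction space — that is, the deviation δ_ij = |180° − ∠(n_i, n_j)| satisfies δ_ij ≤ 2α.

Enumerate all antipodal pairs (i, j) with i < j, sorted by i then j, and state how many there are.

count = 6; pairs: (0,2), (0,3), (1,3), (1,4), (2,4), (2,5)

α = atan 0.5 = 26.57°;  2α = 53.13°
n_0 = (+0.9941, -0.1084)
n_1 = (+0.6575, +0.7535)
n_2 = (-0.5437, +0.8393)
n_3 = (-0.9477, -0.3191)
n_4 = (-0.0979, -0.9952)
n_5 = (+0.6616, -0.7498)
  (0,1): δ = 124.88°  ·
  (0,2): δ = 50.84°  ✓
  (0,3): δ = 24.83°  ✓
  (0,4): δ = 90.61°  ·
  (0,5): δ = 137.65°  ·
  (1,2): δ = 105.96°  ·
  (1,3): δ = 30.28°  ✓
  (1,4): δ = 35.49°  ✓
  (1,5): δ = 82.53°  ·
  (2,3): δ = 104.33°  ·
  (2,4): δ = 38.55°  ✓
  (2,5): δ = 8.49°  ✓
  (3,4): δ = 114.22°  ·
  (3,5): δ = 67.18°  ·
  (4,5): δ = 132.96°  ·
antipodal pairs: 6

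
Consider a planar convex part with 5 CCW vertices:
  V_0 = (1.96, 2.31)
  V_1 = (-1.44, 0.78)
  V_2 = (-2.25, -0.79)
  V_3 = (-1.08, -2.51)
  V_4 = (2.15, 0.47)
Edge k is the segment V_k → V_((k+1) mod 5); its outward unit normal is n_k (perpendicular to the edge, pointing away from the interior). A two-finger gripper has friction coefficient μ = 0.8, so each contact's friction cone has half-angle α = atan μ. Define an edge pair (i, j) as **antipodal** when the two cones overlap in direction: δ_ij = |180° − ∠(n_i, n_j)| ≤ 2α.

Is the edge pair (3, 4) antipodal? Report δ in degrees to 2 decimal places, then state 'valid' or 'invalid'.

α = atan 0.8 = 38.66°;  2α = 77.32°
edge 3: e_3 = (+3.23, +2.98);  n_3 = (+0.6781, -0.7350)
edge 4: e_4 = (-0.19, +1.84);  n_4 = (+0.9947, +0.1027)
∠(n_3, n_4) = 53.20°
δ = |180° − 53.20°| = 126.80°
126.80° > 2α = 77.32°  →  invalid

δ = 126.80°, invalid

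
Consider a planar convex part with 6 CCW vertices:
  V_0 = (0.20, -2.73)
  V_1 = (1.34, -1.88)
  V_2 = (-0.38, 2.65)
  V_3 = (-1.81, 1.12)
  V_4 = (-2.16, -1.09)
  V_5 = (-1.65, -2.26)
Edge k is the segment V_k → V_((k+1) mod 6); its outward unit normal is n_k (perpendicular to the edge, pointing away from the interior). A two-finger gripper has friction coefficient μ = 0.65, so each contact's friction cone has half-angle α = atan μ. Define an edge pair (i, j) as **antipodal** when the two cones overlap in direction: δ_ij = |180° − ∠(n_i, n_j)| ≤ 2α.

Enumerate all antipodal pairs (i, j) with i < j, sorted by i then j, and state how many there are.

count = 7; pairs: (0,2), (0,3), (1,2), (1,3), (1,4), (1,5), (2,5)

α = atan 0.65 = 33.02°;  2α = 66.05°
n_0 = (+0.5977, -0.8017)
n_1 = (+0.9349, +0.3550)
n_2 = (-0.7306, +0.6828)
n_3 = (-0.9877, +0.1564)
n_4 = (-0.9167, -0.3996)
n_5 = (-0.2462, -0.9692)
  (0,1): δ = 105.92°  ·
  (0,2): δ = 10.23°  ✓
  (0,3): δ = 44.29°  ✓
  (0,4): δ = 76.84°  ·
  (0,5): δ = 129.04°  ·
  (1,2): δ = 63.86°  ✓
  (1,3): δ = 29.79°  ✓
  (1,4): δ = 2.76°  ✓
  (1,5): δ = 54.95°  ✓
  (2,3): δ = 145.93°  ·
  (2,4): δ = 113.38°  ·
  (2,5): δ = 61.19°  ✓
  (3,4): δ = 147.45°  ·
  (3,5): δ = 95.26°  ·
  (4,5): δ = 127.81°  ·
antipodal pairs: 7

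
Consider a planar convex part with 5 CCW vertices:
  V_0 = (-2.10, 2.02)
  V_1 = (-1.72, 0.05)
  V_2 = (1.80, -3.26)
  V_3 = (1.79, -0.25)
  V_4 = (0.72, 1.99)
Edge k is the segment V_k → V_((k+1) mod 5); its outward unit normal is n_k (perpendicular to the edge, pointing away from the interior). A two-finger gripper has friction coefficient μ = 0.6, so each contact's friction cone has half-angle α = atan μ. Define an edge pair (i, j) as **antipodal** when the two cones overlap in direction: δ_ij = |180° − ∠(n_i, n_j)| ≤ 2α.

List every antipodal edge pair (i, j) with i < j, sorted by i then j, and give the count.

count = 5; pairs: (0,2), (0,3), (1,2), (1,3), (1,4)

α = atan 0.6 = 30.96°;  2α = 61.93°
n_0 = (-0.9819, -0.1894)
n_1 = (-0.6850, -0.7285)
n_2 = (+1.0000, +0.0033)
n_3 = (+0.9023, +0.4310)
n_4 = (+0.0106, +0.9999)
  (0,1): δ = 144.16°  ·
  (0,2): δ = 10.73°  ✓
  (0,3): δ = 14.61°  ✓
  (0,4): δ = 78.47°  ·
  (1,2): δ = 46.57°  ✓
  (1,3): δ = 21.23°  ✓
  (1,4): δ = 42.63°  ✓
  (2,3): δ = 154.66°  ·
  (2,4): δ = 90.80°  ·
  (3,4): δ = 116.14°  ·
antipodal pairs: 5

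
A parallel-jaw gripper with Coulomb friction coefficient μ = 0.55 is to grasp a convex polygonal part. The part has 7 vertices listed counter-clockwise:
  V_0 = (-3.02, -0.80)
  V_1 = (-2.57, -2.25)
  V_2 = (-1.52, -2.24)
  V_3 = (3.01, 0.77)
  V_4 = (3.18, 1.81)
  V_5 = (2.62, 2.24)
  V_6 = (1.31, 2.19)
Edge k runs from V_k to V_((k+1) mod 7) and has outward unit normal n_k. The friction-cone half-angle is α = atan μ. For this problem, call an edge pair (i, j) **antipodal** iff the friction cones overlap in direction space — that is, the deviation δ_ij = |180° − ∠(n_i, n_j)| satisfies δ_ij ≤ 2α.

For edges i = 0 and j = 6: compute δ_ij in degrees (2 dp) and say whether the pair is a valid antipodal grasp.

α = atan 0.55 = 28.81°;  2α = 57.62°
edge 0: e_0 = (+0.45, -1.45);  n_0 = (-0.9551, -0.2964)
edge 6: e_6 = (-4.33, -2.99);  n_6 = (-0.5682, +0.8229)
∠(n_0, n_6) = 72.62°
δ = |180° − 72.62°| = 107.38°
107.38° > 2α = 57.62°  →  invalid

δ = 107.38°, invalid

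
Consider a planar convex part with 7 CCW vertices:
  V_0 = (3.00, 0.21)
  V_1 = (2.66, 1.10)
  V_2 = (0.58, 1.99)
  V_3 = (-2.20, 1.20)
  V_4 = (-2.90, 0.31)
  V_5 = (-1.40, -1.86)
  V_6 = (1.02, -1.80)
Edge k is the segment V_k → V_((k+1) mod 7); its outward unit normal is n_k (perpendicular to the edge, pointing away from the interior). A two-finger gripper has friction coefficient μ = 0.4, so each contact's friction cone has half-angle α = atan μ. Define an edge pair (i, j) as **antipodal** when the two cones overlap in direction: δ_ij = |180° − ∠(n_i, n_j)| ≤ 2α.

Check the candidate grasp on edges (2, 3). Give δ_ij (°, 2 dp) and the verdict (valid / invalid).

δ = 144.05°, invalid

α = atan 0.4 = 21.80°;  2α = 43.60°
edge 2: e_2 = (-2.78, -0.79);  n_2 = (-0.2733, +0.9619)
edge 3: e_3 = (-0.70, -0.89);  n_3 = (-0.7860, +0.6182)
∠(n_2, n_3) = 35.95°
δ = |180° − 35.95°| = 144.05°
144.05° > 2α = 43.60°  →  invalid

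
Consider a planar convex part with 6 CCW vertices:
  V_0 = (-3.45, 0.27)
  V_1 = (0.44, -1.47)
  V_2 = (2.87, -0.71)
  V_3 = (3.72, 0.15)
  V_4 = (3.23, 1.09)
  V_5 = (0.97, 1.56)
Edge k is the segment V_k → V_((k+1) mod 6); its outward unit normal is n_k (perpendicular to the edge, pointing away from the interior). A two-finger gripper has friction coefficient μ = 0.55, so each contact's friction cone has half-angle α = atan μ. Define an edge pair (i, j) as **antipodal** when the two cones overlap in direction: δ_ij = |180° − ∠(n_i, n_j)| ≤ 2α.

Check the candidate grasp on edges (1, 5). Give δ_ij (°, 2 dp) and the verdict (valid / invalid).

α = atan 0.55 = 28.81°;  2α = 57.62°
edge 1: e_1 = (+2.43, +0.76);  n_1 = (+0.2985, -0.9544)
edge 5: e_5 = (-4.42, -1.29);  n_5 = (-0.2802, +0.9600)
∠(n_1, n_5) = 178.90°
δ = |180° − 178.90°| = 1.10°
1.10° ≤ 2α = 57.62°  →  valid

δ = 1.10°, valid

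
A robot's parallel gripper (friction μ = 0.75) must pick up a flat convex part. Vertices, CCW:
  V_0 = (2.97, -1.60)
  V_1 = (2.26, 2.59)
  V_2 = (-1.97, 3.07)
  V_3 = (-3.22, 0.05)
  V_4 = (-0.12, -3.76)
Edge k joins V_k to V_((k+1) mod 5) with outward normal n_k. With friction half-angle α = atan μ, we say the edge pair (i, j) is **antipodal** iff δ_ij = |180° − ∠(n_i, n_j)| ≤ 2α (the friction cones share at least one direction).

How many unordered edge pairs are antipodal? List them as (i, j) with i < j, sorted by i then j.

count = 5; pairs: (0,2), (0,3), (1,3), (1,4), (2,4)

α = atan 0.75 = 36.87°;  2α = 73.74°
n_0 = (+0.9859, +0.1671)
n_1 = (+0.1128, +0.9936)
n_2 = (-0.9240, +0.3824)
n_3 = (-0.7757, -0.6311)
n_4 = (+0.5729, -0.8196)
  (0,1): δ = 106.09°  ·
  (0,2): δ = 32.10°  ✓
  (0,3): δ = 29.52°  ✓
  (0,4): δ = 115.34°  ·
  (1,2): δ = 106.01°  ·
  (1,3): δ = 44.39°  ✓
  (1,4): δ = 41.43°  ✓
  (2,3): δ = 118.38°  ·
  (2,4): δ = 32.56°  ✓
  (3,4): δ = 94.18°  ·
antipodal pairs: 5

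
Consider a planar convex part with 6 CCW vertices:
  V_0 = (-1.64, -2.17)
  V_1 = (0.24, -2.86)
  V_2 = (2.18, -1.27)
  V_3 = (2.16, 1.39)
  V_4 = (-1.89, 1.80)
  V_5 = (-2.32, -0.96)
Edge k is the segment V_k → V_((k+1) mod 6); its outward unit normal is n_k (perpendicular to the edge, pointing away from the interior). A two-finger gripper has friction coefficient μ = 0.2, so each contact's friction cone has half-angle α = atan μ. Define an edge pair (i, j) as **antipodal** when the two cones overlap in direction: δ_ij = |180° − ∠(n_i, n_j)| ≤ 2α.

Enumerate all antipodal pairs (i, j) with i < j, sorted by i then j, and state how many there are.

count = 2; pairs: (0,3), (2,4)

α = atan 0.2 = 11.31°;  2α = 22.62°
n_0 = (-0.3445, -0.9388)
n_1 = (+0.6339, -0.7734)
n_2 = (+1.0000, +0.0075)
n_3 = (+0.1007, +0.9949)
n_4 = (-0.9881, +0.1539)
n_5 = (-0.8718, -0.4899)
  (0,1): δ = 120.51°  ·
  (0,2): δ = 69.42°  ·
  (0,3): δ = 14.37°  ✓
  (0,4): δ = 101.30°  ·
  (0,5): δ = 139.49°  ·
  (1,2): δ = 128.91°  ·
  (1,3): δ = 45.12°  ·
  (1,4): δ = 41.81°  ·
  (1,5): δ = 80.00°  ·
  (2,3): δ = 96.21°  ·
  (2,4): δ = 9.29°  ✓
  (2,5): δ = 28.90°  ·
  (3,4): δ = 93.07°  ·
  (3,5): δ = 54.88°  ·
  (4,5): δ = 141.81°  ·
antipodal pairs: 2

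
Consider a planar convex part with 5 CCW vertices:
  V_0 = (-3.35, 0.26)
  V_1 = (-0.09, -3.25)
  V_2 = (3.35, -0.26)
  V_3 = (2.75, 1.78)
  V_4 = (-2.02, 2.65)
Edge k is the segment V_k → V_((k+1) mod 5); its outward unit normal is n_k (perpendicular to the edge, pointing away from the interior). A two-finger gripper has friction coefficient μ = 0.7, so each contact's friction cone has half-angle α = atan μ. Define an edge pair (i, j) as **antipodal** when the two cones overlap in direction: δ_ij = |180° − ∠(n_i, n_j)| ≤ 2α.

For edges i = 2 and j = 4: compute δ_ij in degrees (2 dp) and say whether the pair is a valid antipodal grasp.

δ = 45.48°, valid

α = atan 0.7 = 34.99°;  2α = 69.98°
edge 2: e_2 = (-0.60, +2.04);  n_2 = (+0.9594, +0.2822)
edge 4: e_4 = (-1.33, -2.39);  n_4 = (-0.8738, +0.4863)
∠(n_2, n_4) = 134.52°
δ = |180° − 134.52°| = 45.48°
45.48° ≤ 2α = 69.98°  →  valid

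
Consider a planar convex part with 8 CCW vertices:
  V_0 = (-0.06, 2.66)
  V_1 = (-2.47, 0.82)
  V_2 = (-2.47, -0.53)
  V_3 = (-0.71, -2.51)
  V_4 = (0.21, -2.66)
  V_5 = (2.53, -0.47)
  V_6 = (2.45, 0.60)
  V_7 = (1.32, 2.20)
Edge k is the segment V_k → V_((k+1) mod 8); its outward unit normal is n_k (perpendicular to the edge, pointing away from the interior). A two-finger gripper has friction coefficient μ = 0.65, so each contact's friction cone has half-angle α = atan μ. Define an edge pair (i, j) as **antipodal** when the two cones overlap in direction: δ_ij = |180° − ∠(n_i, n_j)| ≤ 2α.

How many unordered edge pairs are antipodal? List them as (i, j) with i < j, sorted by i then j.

count = 12; pairs: (0,3), (0,4), (0,5), (1,4), (1,5), (1,6), (2,5), (2,6), (2,7), (3,6), (3,7), (4,7)

α = atan 0.65 = 33.02°;  2α = 66.05°
n_0 = (-0.6068, +0.7948)
n_1 = (-1.0000, -0.0000)
n_2 = (-0.7474, -0.6644)
n_3 = (-0.1609, -0.9870)
n_4 = (+0.6864, -0.7272)
n_5 = (+0.9972, +0.0746)
n_6 = (+0.8168, +0.5769)
n_7 = (+0.3162, +0.9487)
  (0,1): δ = 127.36°  ·
  (0,2): δ = 85.73°  ·
  (0,3): δ = 46.62°  ✓
  (0,4): δ = 5.99°  ✓
  (0,5): δ = 56.91°  ✓
  (0,6): δ = 87.87°  ·
  (0,7): δ = 124.20°  ·
  (1,2): δ = 138.37°  ·
  (1,3): δ = 99.26°  ·
  (1,4): δ = 46.65°  ✓
  (1,5): δ = 4.28°  ✓
  (1,6): δ = 35.23°  ✓
  (1,7): δ = 71.57°  ·
  (2,3): δ = 140.89°  ·
  (2,4): δ = 88.28°  ·
  (2,5): δ = 37.36°  ✓
  (2,6): δ = 6.40°  ✓
  (2,7): δ = 29.93°  ✓
  (3,4): δ = 127.39°  ·
  (3,5): δ = 76.46°  ·
  (3,6): δ = 45.51°  ✓
  (3,7): δ = 9.17°  ✓
  (4,5): δ = 129.07°  ·
  (4,6): δ = 98.12°  ·
  (4,7): δ = 61.78°  ✓
  (5,6): δ = 149.04°  ·
  (5,7): δ = 112.71°  ·
  (6,7): δ = 143.67°  ·
antipodal pairs: 12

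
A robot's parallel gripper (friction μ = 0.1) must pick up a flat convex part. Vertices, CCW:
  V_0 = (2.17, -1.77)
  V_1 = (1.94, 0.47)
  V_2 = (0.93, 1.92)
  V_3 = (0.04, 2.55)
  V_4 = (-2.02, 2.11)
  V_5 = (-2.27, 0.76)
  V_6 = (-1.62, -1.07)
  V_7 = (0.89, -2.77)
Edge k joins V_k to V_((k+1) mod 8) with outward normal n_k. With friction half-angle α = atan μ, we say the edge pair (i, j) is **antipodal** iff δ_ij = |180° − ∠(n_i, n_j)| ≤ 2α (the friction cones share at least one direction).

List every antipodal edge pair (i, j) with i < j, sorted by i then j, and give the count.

count = 1; pairs: (2,6)

α = atan 0.1 = 5.71°;  2α = 11.42°
n_0 = (+0.9948, +0.1021)
n_1 = (+0.8206, +0.5716)
n_2 = (+0.5778, +0.8162)
n_3 = (-0.2089, +0.9779)
n_4 = (-0.9833, +0.1821)
n_5 = (-0.9423, -0.3347)
n_6 = (-0.5608, -0.8280)
n_7 = (+0.6156, -0.7880)
  (0,1): δ = 151.00°  ·
  (0,2): δ = 131.16°  ·
  (0,3): δ = 83.81°  ·
  (0,4): δ = 16.35°  ·
  (0,5): δ = 13.69°  ·
  (0,6): δ = 50.03°  ·
  (0,7): δ = 122.14°  ·
  (1,2): δ = 160.15°  ·
  (1,3): δ = 112.80°  ·
  (1,4): δ = 45.35°  ·
  (1,5): δ = 15.30°  ·
  (1,6): δ = 21.03°  ·
  (1,7): δ = 93.14°  ·
  (2,3): δ = 132.65°  ·
  (2,4): δ = 65.20°  ·
  (2,5): δ = 35.15°  ·
  (2,6): δ = 1.18°  ✓
  (2,7): δ = 73.29°  ·
  (3,4): δ = 112.55°  ·
  (3,5): δ = 82.50°  ·
  (3,6): δ = 46.17°  ·
  (3,7): δ = 25.94°  ·
  (4,5): δ = 149.95°  ·
  (4,6): δ = 113.62°  ·
  (4,7): δ = 41.51°  ·
  (5,6): δ = 143.66°  ·
  (5,7): δ = 71.56°  ·
  (6,7): δ = 107.89°  ·
antipodal pairs: 1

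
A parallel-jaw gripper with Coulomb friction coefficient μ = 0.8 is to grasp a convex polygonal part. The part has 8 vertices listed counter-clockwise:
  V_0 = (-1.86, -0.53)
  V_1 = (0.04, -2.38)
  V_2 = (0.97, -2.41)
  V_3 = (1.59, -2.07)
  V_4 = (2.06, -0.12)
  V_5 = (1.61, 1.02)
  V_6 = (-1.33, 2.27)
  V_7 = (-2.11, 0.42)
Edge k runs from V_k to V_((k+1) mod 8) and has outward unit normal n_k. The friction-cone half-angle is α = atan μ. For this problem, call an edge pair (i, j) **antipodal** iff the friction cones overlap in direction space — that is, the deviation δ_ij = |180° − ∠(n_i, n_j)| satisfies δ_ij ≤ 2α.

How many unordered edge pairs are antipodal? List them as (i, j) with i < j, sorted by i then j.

count = 14; pairs: (0,3), (0,4), (0,5), (1,4), (1,5), (1,6), (2,5), (2,6), (2,7), (3,6), (3,7), (4,6), (4,7), (5,7)

α = atan 0.8 = 38.66°;  2α = 77.32°
n_0 = (-0.6976, -0.7165)
n_1 = (-0.0322, -0.9995)
n_2 = (+0.4808, -0.8768)
n_3 = (+0.9722, -0.2343)
n_4 = (+0.9302, +0.3672)
n_5 = (+0.3913, +0.9203)
n_6 = (-0.9214, +0.3885)
n_7 = (-0.9671, -0.2545)
  (0,1): δ = 137.61°  ·
  (0,2): δ = 107.02°  ·
  (0,3): δ = 59.32°  ✓
  (0,4): δ = 24.22°  ✓
  (0,5): δ = 21.20°  ✓
  (0,6): δ = 111.37°  ·
  (0,7): δ = 148.98°  ·
  (1,2): δ = 149.41°  ·
  (1,3): δ = 101.70°  ·
  (1,4): δ = 66.61°  ✓
  (1,5): δ = 21.19°  ✓
  (1,6): δ = 68.99°  ✓
  (1,7): δ = 106.59°  ·
  (2,3): δ = 132.29°  ·
  (2,4): δ = 97.20°  ·
  (2,5): δ = 51.77°  ✓
  (2,6): δ = 38.40°  ✓
  (2,7): δ = 76.00°  ✓
  (3,4): δ = 144.91°  ·
  (3,5): δ = 99.48°  ·
  (3,6): δ = 9.31°  ✓
  (3,7): δ = 28.29°  ✓
  (4,5): δ = 134.57°  ·
  (4,6): δ = 44.40°  ✓
  (4,7): δ = 6.80°  ✓
  (5,6): δ = 89.83°  ·
  (5,7): δ = 52.22°  ✓
  (6,7): δ = 142.40°  ·
antipodal pairs: 14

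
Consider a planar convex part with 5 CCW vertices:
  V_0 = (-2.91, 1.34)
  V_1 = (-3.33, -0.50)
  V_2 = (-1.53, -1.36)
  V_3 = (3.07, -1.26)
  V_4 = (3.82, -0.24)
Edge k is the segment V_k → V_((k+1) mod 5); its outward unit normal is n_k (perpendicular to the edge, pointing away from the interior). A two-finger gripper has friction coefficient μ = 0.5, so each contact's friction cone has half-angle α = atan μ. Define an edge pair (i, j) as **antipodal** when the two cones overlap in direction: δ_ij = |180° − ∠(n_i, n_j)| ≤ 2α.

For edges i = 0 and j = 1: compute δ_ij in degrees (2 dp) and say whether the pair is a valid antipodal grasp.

α = atan 0.5 = 26.57°;  2α = 53.13°
edge 0: e_0 = (-0.42, -1.84);  n_0 = (-0.9749, +0.2225)
edge 1: e_1 = (+1.80, -0.86);  n_1 = (-0.4311, -0.9023)
∠(n_0, n_1) = 77.32°
δ = |180° − 77.32°| = 102.68°
102.68° > 2α = 53.13°  →  invalid

δ = 102.68°, invalid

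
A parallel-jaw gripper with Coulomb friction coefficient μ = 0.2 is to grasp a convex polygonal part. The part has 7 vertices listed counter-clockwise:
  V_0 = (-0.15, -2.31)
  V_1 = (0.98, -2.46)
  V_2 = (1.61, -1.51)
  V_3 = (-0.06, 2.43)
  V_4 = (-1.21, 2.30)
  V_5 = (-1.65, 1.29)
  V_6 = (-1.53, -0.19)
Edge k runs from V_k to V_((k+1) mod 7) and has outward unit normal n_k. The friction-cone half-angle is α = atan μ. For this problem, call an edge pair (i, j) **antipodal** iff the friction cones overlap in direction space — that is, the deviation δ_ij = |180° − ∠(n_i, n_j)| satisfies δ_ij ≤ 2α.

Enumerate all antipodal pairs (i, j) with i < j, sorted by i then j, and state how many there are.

α = atan 0.2 = 11.31°;  2α = 22.62°
n_0 = (-0.1316, -0.9913)
n_1 = (+0.8334, -0.5527)
n_2 = (+0.9207, +0.3902)
n_3 = (-0.1123, +0.9937)
n_4 = (-0.9168, +0.3994)
n_5 = (-0.9967, -0.0808)
n_6 = (-0.8381, -0.5455)
  (0,1): δ = 115.99°  ·
  (0,2): δ = 59.47°  ·
  (0,3): δ = 14.01°  ✓
  (0,4): δ = 74.02°  ·
  (0,5): δ = 102.20°  ·
  (0,6): δ = 130.62°  ·
  (1,2): δ = 123.48°  ·
  (1,3): δ = 50.00°  ·
  (1,4): δ = 10.01°  ✓
  (1,5): δ = 38.19°  ·
  (1,6): δ = 66.61°  ·
  (2,3): δ = 106.52°  ·
  (2,4): δ = 46.51°  ·
  (2,5): δ = 18.33°  ✓
  (2,6): δ = 10.09°  ✓
  (3,4): δ = 119.99°  ·
  (3,5): δ = 91.81°  ·
  (3,6): δ = 63.39°  ·
  (4,5): δ = 151.82°  ·
  (4,6): δ = 123.40°  ·
  (5,6): δ = 151.57°  ·
antipodal pairs: 4

count = 4; pairs: (0,3), (1,4), (2,5), (2,6)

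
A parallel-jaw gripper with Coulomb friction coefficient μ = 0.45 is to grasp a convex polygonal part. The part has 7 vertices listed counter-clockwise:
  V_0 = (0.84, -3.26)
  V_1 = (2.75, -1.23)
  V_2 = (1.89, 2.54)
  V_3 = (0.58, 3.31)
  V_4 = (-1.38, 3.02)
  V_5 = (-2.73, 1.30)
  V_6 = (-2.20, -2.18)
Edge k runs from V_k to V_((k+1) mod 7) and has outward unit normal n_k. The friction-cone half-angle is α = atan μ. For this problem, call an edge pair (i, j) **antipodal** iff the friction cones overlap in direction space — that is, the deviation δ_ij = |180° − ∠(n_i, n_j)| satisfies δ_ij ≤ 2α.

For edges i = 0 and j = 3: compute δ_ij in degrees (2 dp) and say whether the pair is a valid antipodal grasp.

δ = 38.33°, valid

α = atan 0.45 = 24.23°;  2α = 48.46°
edge 0: e_0 = (+1.91, +2.03);  n_0 = (+0.7283, -0.6853)
edge 3: e_3 = (-1.96, -0.29);  n_3 = (-0.1464, +0.9892)
∠(n_0, n_3) = 141.67°
δ = |180° − 141.67°| = 38.33°
38.33° ≤ 2α = 48.46°  →  valid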